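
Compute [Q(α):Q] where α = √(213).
[Q(α):Q] = 2

[Q(α):Q] equals the degree of the minimal polynomial of α. Here α^2 = 213 and x^2 - 213 is irreducible (d = 213 is squarefree, ≠ 1, hence not a square), so deg(m_α) = 2. Thus [Q(α):Q] = 2.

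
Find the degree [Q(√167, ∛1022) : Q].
[Q(√167, ∛1022) : Q] = 6

Let L = Q(√167, ∛1022). Since Q(√167) ⊂ L and [Q(√167):Q] = 2, the tower law gives 2 | [L:Q]. Likewise Q(∛1022) ⊂ L with [Q(∛1022):Q] = 3 (because 1022 is not a perfect cube), so 3 | [L:Q]. As gcd(2,3) = 1, [L:Q] is divisible by 6. Conversely L is generated over Q by √167 and ∛1022, so [L:Q] ≤ 2·3 = 6. Therefore [Q(√167, ∛1022) : Q] = 6.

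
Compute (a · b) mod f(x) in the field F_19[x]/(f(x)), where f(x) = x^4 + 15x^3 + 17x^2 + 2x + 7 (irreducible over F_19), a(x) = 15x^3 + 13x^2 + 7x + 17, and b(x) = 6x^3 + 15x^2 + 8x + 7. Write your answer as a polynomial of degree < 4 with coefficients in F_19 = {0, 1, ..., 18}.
a · b ≡ 11x^3 + 17x^2 + 15x + 7 (mod f(x))

Multiply in F_19[x]: a(x)·b(x) = (15x^3 + 13x^2 + 7x + 17)·(6x^3 + 15x^2 + 8x + 7) = 14x^6 + 18x^5 + 15x^4 + 17x^3 + 3x^2 + 14x + 5. This has degree ≥ 4, so divide by f(x) over F_19: 14x^6 + 18x^5 + 15x^4 + 17x^3 + 3x^2 + 14x + 5 = (14x^2 + 17x + 16)·(x^4 + 15x^3 + 17x^2 + 2x + 7) + (11x^3 + 17x^2 + 15x + 7). Hence a·b ≡ 11x^3 + 17x^2 + 15x + 7 (mod f). (F_19[x]/(f) is a field with 19^4 = 130321 elements since f is irreducible of degree 4.)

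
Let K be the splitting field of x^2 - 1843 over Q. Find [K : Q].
[K : Q] = 2

f(x) = x^2 - 1843 factors as (x - √1843)(x + √1843). The splitting field is K = Q(√1843). Since 1843 is squarefree and > 1, it is not a perfect square, so x^2 - 1843 is irreducible over Q and [Q(√1843) : Q] = 2. Hence [K : Q] = 2.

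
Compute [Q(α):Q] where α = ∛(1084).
[Q(α):Q] = 3

The minimal polynomial of α is x^3 - 1084, irreducible over Q since 1084 is not a perfect cube (so x^3 - 1084 has no rational root). Hence [Q(α):Q] = deg(m_α) = 3.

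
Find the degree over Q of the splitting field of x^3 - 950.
[K : Q] = 6

The roots of x^3 - 950 are ∛950, ω∛950, ω^2∛950 where ω = e^(2πi/3) is a primitive cube root of unity, so K = Q(∛950, ω). Now [Q(∛950):Q] = 3 (since 950 is not a perfect cube, x^3 - 950 is irreducible) and [Q(ω):Q] = 2. Both 2 and 3 divide [K:Q], and [K:Q] ≤ 3·2 = 6, so [K:Q] = 6. (Equivalently: Q(∛950) ⊂ R but ω ∉ R, so [K : Q(∛950)] = 2.)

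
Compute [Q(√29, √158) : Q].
[Q(√29, √158) : Q] = 4

[Q(√29):Q] = 2 (min poly x^2 - 29, irreducible since 29 is squarefree > 1). For the top step, suppose √158 ∈ Q(√29), say √158 = c + d√29 with c, d ∈ Q. Squaring: 158 = c^2 + 29d^2 + 2cd√29. Since √29 ∉ Q this forces 2cd = 0. If d = 0 then √158 = c ∈ Q, contradicting 158 squarefree > 1. If c = 0 then 158 = 29d^2, so 29·158 = (29d)^2 is a perfect square in Q — but 29·158 = 4582 is not a perfect square (since 29 and 158 are distinct squarefree integers). Contradiction. Hence √158 ∉ Q(√29), so x^2 - 158 stays irreducible over Q(√29) and [Q(√29, √158) : Q(√29)] = 2. By the tower law, [Q(√29, √158) : Q] = 2 · 2 = 4.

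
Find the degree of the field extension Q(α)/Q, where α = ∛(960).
[Q(α):Q] = 3

The minimal polynomial of α is x^3 - 960, irreducible over Q since 960 is not a perfect cube (so x^3 - 960 has no rational root). Hence [Q(α):Q] = deg(m_α) = 3.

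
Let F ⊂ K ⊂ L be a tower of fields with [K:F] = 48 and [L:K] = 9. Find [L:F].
[L:F] = 432

The tower law says that for any tower of field extensions F ⊂ K ⊂ L with finite degrees, [L:F] = [L:K] · [K:F]. Here this gives [L:F] = 9 · 48 = 432.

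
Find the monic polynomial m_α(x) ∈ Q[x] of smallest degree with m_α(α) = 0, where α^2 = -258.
m_α(x) = x^2 + 258

α satisfies α^2 + 258 = 0, so x^2 + 258 annihilates α. Since d = -258 is squarefree and ≠ 1, it is not a perfect square in Q, so x^2 + 258 has no rational root and is therefore irreducible over Q (a degree-2 polynomial over a field is irreducible iff it has no root). Hence m_α(x) = x^2 + 258.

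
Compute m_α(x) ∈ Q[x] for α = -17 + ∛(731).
m_α(x) = x^3 + 51x^2 + 867x + 4182

Set β = α + 17 = ∛(731), so β^3 = 731. Then (α + 17)^3 - 731 = 0, i.e. α is a root of g(x) = (x + 17)^3 - 731 = x^3 + 51x^2 + 867x + 4182. Since g(x) = h(x + 17) where h(x) = x^3 - 731, and h is irreducible over Q (because 731 is not a perfect cube, so h has no rational root, and a monic cubic with no rational root is irreducible), g is also irreducible (irreducibility is preserved under the substitution x → x + 17). Hence m_α(x) = x^3 + 51x^2 + 867x + 4182.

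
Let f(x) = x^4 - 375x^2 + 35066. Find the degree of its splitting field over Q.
[K : Q] = 4

Solving the quadratic in x^2: x^2 = (375 ± √(375^2 - 4·35066))/2 = (375 ± √361)/2 = (375 ± 19)/2, giving x^2 = 178 or x^2 = 197. So f(x) = (x^2 - 178)(x^2 - 197) and the roots of f are ±√178, ±√197. Hence the splitting field is K = Q(√178, √197). Since 178 and 197 are distinct squarefree integers > 1, their product 35066 is not a perfect square, so √197 ∉ Q(√178). By the tower law [K:Q] = [Q(√178,√197):Q(√178)] · [Q(√178):Q] = 2 · 2 = 4.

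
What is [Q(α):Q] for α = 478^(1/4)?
[Q(α):Q] = 4

α is a root of x^4 - 478. By Eisenstein's criterion at the prime p = 2 (which divides the constant term 478 but p^2 = 4 does not, since 478 is squarefree), x^4 - 478 is irreducible over Q. Hence [Q(α):Q] = 4.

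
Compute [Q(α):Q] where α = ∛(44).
[Q(α):Q] = 3

The minimal polynomial of α is x^3 - 44, irreducible over Q since 44 is not a perfect cube (so x^3 - 44 has no rational root). Hence [Q(α):Q] = deg(m_α) = 3.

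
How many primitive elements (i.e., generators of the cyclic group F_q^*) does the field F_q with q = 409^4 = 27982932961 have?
There are φ(27982932960) = 6851788800 primitive elements

F_q^* is cyclic of order q - 1 = 27982932960. A cyclic group of order m has exactly φ(m) generators. Here m = 27982932960 = 2^5 · 3 · 5 · 17 · 41 · 83641, so the number of primitive elements is φ(27982932960) = 6851788800.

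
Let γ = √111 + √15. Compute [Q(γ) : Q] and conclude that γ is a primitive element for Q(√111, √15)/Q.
[Q(γ) : Q] = 4 (equivalently, Q(γ) = Q(√111, √15))

Obviously Q(γ) ⊆ Q(√111, √15), and [Q(√111, √15):Q] = 4 (since 111, 15 are distinct squarefree integers > 1 with 1665 not a perfect square). To show equality we compute the minimal polynomial of γ. From γ = √111 + √15: γ^2 = 111 + 2√(1665) + 15 = 126 + 2√(1665), so γ^2 - 126 = 2√(1665); squaring, (γ^2 - 126)^2 = 4·1665, i.e. γ^4 - 252γ^2 + 15876 - 6660 = 0, i.e. γ^4 - 252γ^2 + 9216 = 0. So γ is a root of x^4 - 252x^2 + 9216. This polynomial is irreducible over Q: it has no rational root (each ±√111 ± √15 is irrational), and any factorization into two quadratics over Q would force √(1665) ∈ Q (pairing opposite roots) or √111, √15 ∈ Q (other pairings), all impossible. Hence [Q(γ):Q] = 4 = [Q(√111, √15):Q], so Q(γ) = Q(√111, √15).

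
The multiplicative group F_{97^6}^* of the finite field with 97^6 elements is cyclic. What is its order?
|F_{97^6}^*| = 832972004928

F_{97^6} has 97^6 = 832972004929 elements; its multiplicative group consists of all nonzero elements, so |F_{97^6}^*| = 832972004929 - 1 = 832972004928. (It is cyclic since any finite subgroup of the multiplicative group of a field is cyclic.)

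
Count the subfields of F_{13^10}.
F_{13^10} has 4 subfields

The subfields of F_{p^n} are exactly the fields F_{p^d} for d | n (each is the fixed field of the unique index-d subgroup of Gal(F_{p^n}/F_p) ≅ Z/nZ). The divisors of n = 10 are {1, 2, 5, 10}, giving 4 subfields: F_{13^1}, F_{13^2}, F_{13^5}, F_{13^10}.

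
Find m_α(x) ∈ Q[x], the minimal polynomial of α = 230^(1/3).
m_α(x) = x^3 - 230

α satisfies α^3 = 230, so x^3 - 230 annihilates α. By the rational root test, a rational root p/q (in lowest terms) of x^3 - 230 would satisfy p^3 = 230 q^3, forcing q = 1 and p^3 = 230; but 230 is not a perfect cube, contradiction. A monic cubic over Q with no rational root is irreducible (any nontrivial factorization would include a linear factor). Hence x^3 - 230 is the minimal polynomial of α, and in particular [Q(α):Q] = 3.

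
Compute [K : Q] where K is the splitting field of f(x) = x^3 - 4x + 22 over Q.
[K : Q] = 6

By the rational root test, any rational root of the monic integer polynomial f(x) = x^3 - 4x + 22 must be an integer dividing the constant term 22, i.e. one of ±{1, 2, 11, 22}. Evaluating: f(1) = 19, f(-1) = 25, f(2) = 22, f(-2) = 22, f(11) = 1309, f(-11) = -1265, f(22) = 10582, f(-22) = -10538; none is 0, so f has no rational root and is therefore irreducible over Q (a cubic with no linear factor over a field is irreducible). For an irreducible cubic, the Galois group is A_3 or S_3 according as the discriminant disc(f) = -4a^3 - 27b^2 = -4·(-4)^3 - 27·(22)^2 = -12812 is or is not a square in Q. Here disc(f) = -12812 is not a perfect square in Q, so the Galois group of f over Q is not contained in A_3 and must be all of S_3. The splitting field has degree |S_3| = 6 over Q, so [K : Q] = 6.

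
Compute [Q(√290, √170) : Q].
[Q(√290, √170) : Q] = 4

[Q(√290):Q] = 2 (min poly x^2 - 290, irreducible since 290 is squarefree > 1). For the top step, suppose √170 ∈ Q(√290), say √170 = c + d√290 with c, d ∈ Q. Squaring: 170 = c^2 + 290d^2 + 2cd√290. Since √290 ∉ Q this forces 2cd = 0. If d = 0 then √170 = c ∈ Q, contradicting 170 squarefree > 1. If c = 0 then 170 = 290d^2, so 290·170 = (290d)^2 is a perfect square in Q — but 290·170 = 49300 is not a perfect square (since 290 and 170 are distinct squarefree integers). Contradiction. Hence √170 ∉ Q(√290), so x^2 - 170 stays irreducible over Q(√290) and [Q(√290, √170) : Q(√290)] = 2. By the tower law, [Q(√290, √170) : Q] = 2 · 2 = 4.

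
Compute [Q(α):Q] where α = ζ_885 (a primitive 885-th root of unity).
[Q(α):Q] = 464

The minimal polynomial of ζ_885 over Q is the 885-th cyclotomic polynomial Φ_885(x), which is irreducible over Q and has degree φ(885) = 464. Hence [Q(α):Q] = φ(885) = 464.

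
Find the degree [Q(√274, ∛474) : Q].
[Q(√274, ∛474) : Q] = 6

Let L = Q(√274, ∛474). Since Q(√274) ⊂ L and [Q(√274):Q] = 2, the tower law gives 2 | [L:Q]. Likewise Q(∛474) ⊂ L with [Q(∛474):Q] = 3 (because 474 is not a perfect cube), so 3 | [L:Q]. As gcd(2,3) = 1, [L:Q] is divisible by 6. Conversely L is generated over Q by √274 and ∛474, so [L:Q] ≤ 2·3 = 6. Therefore [Q(√274, ∛474) : Q] = 6.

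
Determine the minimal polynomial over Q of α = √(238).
m_α(x) = x^2 - 238

α satisfies α^2 - 238 = 0, so x^2 - 238 annihilates α. Since d = 238 is squarefree and ≠ 1, it is not a perfect square in Q, so x^2 - 238 has no rational root and is therefore irreducible over Q (a degree-2 polynomial over a field is irreducible iff it has no root). Hence m_α(x) = x^2 - 238.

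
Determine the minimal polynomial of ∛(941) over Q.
m_α(x) = x^3 - 941

α satisfies α^3 = 941, so x^3 - 941 annihilates α. By the rational root test, a rational root p/q (in lowest terms) of x^3 - 941 would satisfy p^3 = 941 q^3, forcing q = 1 and p^3 = 941; but 941 is not a perfect cube, contradiction. A monic cubic over Q with no rational root is irreducible (any nontrivial factorization would include a linear factor). Hence x^3 - 941 is the minimal polynomial of α, and in particular [Q(α):Q] = 3.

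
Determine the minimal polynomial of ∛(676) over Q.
m_α(x) = x^3 - 676

α satisfies α^3 = 676, so x^3 - 676 annihilates α. By the rational root test, a rational root p/q (in lowest terms) of x^3 - 676 would satisfy p^3 = 676 q^3, forcing q = 1 and p^3 = 676; but 676 is not a perfect cube, contradiction. A monic cubic over Q with no rational root is irreducible (any nontrivial factorization would include a linear factor). Hence x^3 - 676 is the minimal polynomial of α, and in particular [Q(α):Q] = 3.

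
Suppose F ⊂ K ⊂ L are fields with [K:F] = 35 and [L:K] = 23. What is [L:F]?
[L:F] = 805

The tower law says that for any tower of field extensions F ⊂ K ⊂ L with finite degrees, [L:F] = [L:K] · [K:F]. Here this gives [L:F] = 23 · 35 = 805.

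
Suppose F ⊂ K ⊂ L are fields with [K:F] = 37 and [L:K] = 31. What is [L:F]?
[L:F] = 1147

The tower law says that for any tower of field extensions F ⊂ K ⊂ L with finite degrees, [L:F] = [L:K] · [K:F]. Here this gives [L:F] = 31 · 37 = 1147.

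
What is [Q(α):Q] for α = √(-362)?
[Q(α):Q] = 2

[Q(α):Q] equals the degree of the minimal polynomial of α. Here α^2 = -362 and x^2 + 362 is irreducible (d = -362 is squarefree, ≠ 1, hence not a square), so deg(m_α) = 2. Thus [Q(α):Q] = 2.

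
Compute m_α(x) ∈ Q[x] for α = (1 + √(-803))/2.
m_α(x) = x^2 - x + 201

From 2α - 1 = √(-803), squaring gives (2α - 1)^2 = -803, i.e. 4α^2 - 4α + 1 = -803, so α^2 - α + (1 + 803)/4 = 0. Since -803 ≡ 1 (mod 4), (1 + 803)/4 = 201 ∈ Z. The polynomial x^2 - x + 201 has discriminant 1 - 4·(201) = -803, which is not a perfect square in Q (d = -803 is squarefree and ≠ 1), so x^2 - x + 201 is irreducible over Q. It is the minimal polynomial of α.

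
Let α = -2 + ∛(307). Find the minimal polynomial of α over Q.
m_α(x) = x^3 + 6x^2 + 12x - 299

Set β = α + 2 = ∛(307), so β^3 = 307. Then (α + 2)^3 - 307 = 0, i.e. α is a root of g(x) = (x + 2)^3 - 307 = x^3 + 6x^2 + 12x - 299. Since g(x) = h(x + 2) where h(x) = x^3 - 307, and h is irreducible over Q (because 307 is not a perfect cube, so h has no rational root, and a monic cubic with no rational root is irreducible), g is also irreducible (irreducibility is preserved under the substitution x → x + 2). Hence m_α(x) = x^3 + 6x^2 + 12x - 299.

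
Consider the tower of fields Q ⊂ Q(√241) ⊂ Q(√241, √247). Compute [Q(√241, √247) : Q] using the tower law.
[Q(√241, √247) : Q] = 4

[Q(√241):Q] = 2 (min poly x^2 - 241, irreducible since 241 is squarefree > 1). For the top step, suppose √247 ∈ Q(√241), say √247 = c + d√241 with c, d ∈ Q. Squaring: 247 = c^2 + 241d^2 + 2cd√241. Since √241 ∉ Q this forces 2cd = 0. If d = 0 then √247 = c ∈ Q, contradicting 247 squarefree > 1. If c = 0 then 247 = 241d^2, so 241·247 = (241d)^2 is a perfect square in Q — but 241·247 = 59527 is not a perfect square (since 241 and 247 are distinct squarefree integers). Contradiction. Hence √247 ∉ Q(√241), so x^2 - 247 stays irreducible over Q(√241) and [Q(√241, √247) : Q(√241)] = 2. By the tower law, [Q(√241, √247) : Q] = 2 · 2 = 4.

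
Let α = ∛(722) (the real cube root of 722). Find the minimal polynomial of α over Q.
m_α(x) = x^3 - 722

α satisfies α^3 = 722, so x^3 - 722 annihilates α. By the rational root test, a rational root p/q (in lowest terms) of x^3 - 722 would satisfy p^3 = 722 q^3, forcing q = 1 and p^3 = 722; but 722 is not a perfect cube, contradiction. A monic cubic over Q with no rational root is irreducible (any nontrivial factorization would include a linear factor). Hence x^3 - 722 is the minimal polynomial of α, and in particular [Q(α):Q] = 3.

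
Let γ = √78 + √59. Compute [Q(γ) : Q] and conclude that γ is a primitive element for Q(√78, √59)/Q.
[Q(γ) : Q] = 4 (equivalently, Q(γ) = Q(√78, √59))

Obviously Q(γ) ⊆ Q(√78, √59), and [Q(√78, √59):Q] = 4 (since 78, 59 are distinct squarefree integers > 1 with 4602 not a perfect square). To show equality we compute the minimal polynomial of γ. From γ = √78 + √59: γ^2 = 78 + 2√(4602) + 59 = 137 + 2√(4602), so γ^2 - 137 = 2√(4602); squaring, (γ^2 - 137)^2 = 4·4602, i.e. γ^4 - 274γ^2 + 18769 - 18408 = 0, i.e. γ^4 - 274γ^2 + 361 = 0. So γ is a root of x^4 - 274x^2 + 361. This polynomial is irreducible over Q: it has no rational root (each ±√78 ± √59 is irrational), and any factorization into two quadratics over Q would force √(4602) ∈ Q (pairing opposite roots) or √78, √59 ∈ Q (other pairings), all impossible. Hence [Q(γ):Q] = 4 = [Q(√78, √59):Q], so Q(γ) = Q(√78, √59).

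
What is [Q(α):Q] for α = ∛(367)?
[Q(α):Q] = 3

The minimal polynomial of α is x^3 - 367, irreducible over Q since 367 is not a perfect cube (so x^3 - 367 has no rational root). Hence [Q(α):Q] = deg(m_α) = 3.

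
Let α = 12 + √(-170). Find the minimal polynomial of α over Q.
m_α(x) = x^2 - 24x + 314

From α - 12 = √(-170), squaring gives (α - 12)^2 = -170, i.e. α^2 - 24α + 144 = -170, so α^2 - 24α + 314 = 0. The discriminant of x^2 - 24x + 314 is (-24)^2 - 4·(314) = 576 - 1256 = -680, and 4·(-170) is not a perfect square in Q since -170 is squarefree and ≠ 1. Hence x^2 - 24x + 314 is irreducible over Q and is the minimal polynomial of α.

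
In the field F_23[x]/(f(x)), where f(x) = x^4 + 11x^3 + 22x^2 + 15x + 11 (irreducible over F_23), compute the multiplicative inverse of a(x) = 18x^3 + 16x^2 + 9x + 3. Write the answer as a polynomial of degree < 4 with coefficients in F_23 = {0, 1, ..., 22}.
a(x)^(-1) ≡ 20x^3 + 7x^2 + 14x + 16 (mod f(x))

Since f is irreducible over F_23, F_23[x]/(f) is a field and a(x) ≠ 0 has an inverse. Apply the extended Euclidean algorithm to f(x) and a(x) in F_23[x]: f(x) = (9x + 22)·a(x) + (3x^2 + 20x + 14);  a(x) = (6x + 19)·(3x^2 + 20x + 14) + (5x + 13);  (3x^2 + 20x + 14) = (19x + 19)·(5x + 13) + (20). The last nonzero remainder is the constant 20 = gcd(f, a) in F_23. Back-substituting through the division chain expresses 20 = s(x)·a(x) + t(x)·f(x) with s(x) ≡ 9x^3 + 2x^2 + 4x + 21 (mod f), so (9x^3 + 2x^2 + 4x + 21)·a(x) ≡ 20 (mod f). Multiplying by 20^(-1) ≡ 15 in F_23 gives a(x)^(-1) ≡ 15·(9x^3 + 2x^2 + 4x + 21) ≡ 20x^3 + 7x^2 + 14x + 16 (mod f). Check: (18x^3 + 16x^2 + 9x + 3)·(20x^3 + 7x^2 + 14x + 16) = 15x^6 + 9x^5 + 15x^4 + 14x^3 + 12x^2 + 2x + 2 ≡ 1 (mod x^4 + 11x^3 + 22x^2 + 15x + 11).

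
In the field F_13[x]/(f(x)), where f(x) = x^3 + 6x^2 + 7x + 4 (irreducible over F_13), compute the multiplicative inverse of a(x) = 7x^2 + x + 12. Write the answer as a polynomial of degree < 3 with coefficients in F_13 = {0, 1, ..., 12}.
a(x)^(-1) ≡ 2x^2 + x (mod f(x))

Since f is irreducible over F_13, F_13[x]/(f) is a field and a(x) ≠ 0 has an inverse. Apply the extended Euclidean algorithm to f(x) and a(x) in F_13[x]: f(x) = (2x + 8)·a(x) + (x + 12);  a(x) = (7x + 8)·(x + 12) + (7). The last nonzero remainder is the constant 7 = gcd(f, a) in F_13. Back-substituting through the division chain expresses 7 = s(x)·a(x) + t(x)·f(x) with s(x) ≡ x^2 + 7x (mod f), so (x^2 + 7x)·a(x) ≡ 7 (mod f). Multiplying by 7^(-1) ≡ 2 in F_13 gives a(x)^(-1) ≡ 2·(x^2 + 7x) ≡ 2x^2 + x (mod f). Check: (7x^2 + x + 12)·(2x^2 + x) = x^4 + 9x^3 + 12x^2 + 12x ≡ 1 (mod x^3 + 6x^2 + 7x + 4).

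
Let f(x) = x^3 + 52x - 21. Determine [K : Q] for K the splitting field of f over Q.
[K : Q] = 6

By the rational root test, any rational root of the monic integer polynomial f(x) = x^3 + 52x - 21 must be an integer dividing the constant term -21, i.e. one of ±{1, 3, 7, 21}. Evaluating: f(1) = 32, f(-1) = -74, f(3) = 162, f(-3) = -204, f(7) = 686, f(-7) = -728, f(21) = 10332, f(-21) = -10374; none is 0, so f has no rational root and is therefore irreducible over Q (a cubic with no linear factor over a field is irreducible). For an irreducible cubic, the Galois group is A_3 or S_3 according as the discriminant disc(f) = -4a^3 - 27b^2 = -4·(52)^3 - 27·(-21)^2 = -574339 is or is not a square in Q. Here disc(f) = -574339 is not a perfect square in Q, so the Galois group of f over Q is not contained in A_3 and must be all of S_3. The splitting field has degree |S_3| = 6 over Q, so [K : Q] = 6.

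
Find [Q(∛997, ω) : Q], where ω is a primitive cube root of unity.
[Q(∛997, ω) : Q] = 6

[Q(∛997):Q] = 3 (min poly x^3 - 997, irreducible since 997 is not a perfect cube). [Q(ω):Q] = 2 (min poly x^2 + x + 1). Since Q(∛997) ⊂ R and ω ∉ R, we have ω ∉ Q(∛997), so x^2 + x + 1 remains irreducible over Q(∛997) and [Q(∛997, ω) : Q(∛997)] = 2. By the tower law, [Q(∛997, ω) : Q] = 3 · 2 = 6. (In fact Q(∛997, ω) is the splitting field of x^3 - 997 over Q.)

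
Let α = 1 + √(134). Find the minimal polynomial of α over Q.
m_α(x) = x^2 - 2x - 133

From α - 1 = √(134), squaring gives (α - 1)^2 = 134, i.e. α^2 - 2α + 1 = 134, so α^2 - 2α - 133 = 0. The discriminant of x^2 - 2x - 133 is (-2)^2 - 4·(-133) = 4 + 532 = 536, and 4·(134) is not a perfect square in Q since 134 is squarefree and ≠ 1. Hence x^2 - 2x - 133 is irreducible over Q and is the minimal polynomial of α.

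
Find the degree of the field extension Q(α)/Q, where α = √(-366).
[Q(α):Q] = 2

[Q(α):Q] equals the degree of the minimal polynomial of α. Here α^2 = -366 and x^2 + 366 is irreducible (d = -366 is squarefree, ≠ 1, hence not a square), so deg(m_α) = 2. Thus [Q(α):Q] = 2.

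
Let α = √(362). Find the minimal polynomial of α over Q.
m_α(x) = x^2 - 362

α satisfies α^2 - 362 = 0, so x^2 - 362 annihilates α. Since d = 362 is squarefree and ≠ 1, it is not a perfect square in Q, so x^2 - 362 has no rational root and is therefore irreducible over Q (a degree-2 polynomial over a field is irreducible iff it has no root). Hence m_α(x) = x^2 - 362.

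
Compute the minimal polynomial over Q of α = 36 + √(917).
m_α(x) = x^2 - 72x + 379

From α - 36 = √(917), squaring gives (α - 36)^2 = 917, i.e. α^2 - 72α + 1296 = 917, so α^2 - 72α + 379 = 0. The discriminant of x^2 - 72x + 379 is (-72)^2 - 4·(379) = 5184 - 1516 = 3668, and 4·(917) is not a perfect square in Q since 917 is squarefree and ≠ 1. Hence x^2 - 72x + 379 is irreducible over Q and is the minimal polynomial of α.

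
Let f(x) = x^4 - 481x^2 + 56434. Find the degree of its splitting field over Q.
[K : Q] = 4

Solving the quadratic in x^2: x^2 = (481 ± √(481^2 - 4·56434))/2 = (481 ± √5625)/2 = (481 ± 75)/2, giving x^2 = 278 or x^2 = 203. So f(x) = (x^2 - 278)(x^2 - 203) and the roots of f are ±√278, ±√203. Hence the splitting field is K = Q(√278, √203). Since 278 and 203 are distinct squarefree integers > 1, their product 56434 is not a perfect square, so √203 ∉ Q(√278). By the tower law [K:Q] = [Q(√278,√203):Q(√278)] · [Q(√278):Q] = 2 · 2 = 4.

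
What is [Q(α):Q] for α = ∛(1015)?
[Q(α):Q] = 3

The minimal polynomial of α is x^3 - 1015, irreducible over Q since 1015 is not a perfect cube (so x^3 - 1015 has no rational root). Hence [Q(α):Q] = deg(m_α) = 3.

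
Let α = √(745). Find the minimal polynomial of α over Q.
m_α(x) = x^2 - 745

α satisfies α^2 - 745 = 0, so x^2 - 745 annihilates α. Since d = 745 is squarefree and ≠ 1, it is not a perfect square in Q, so x^2 - 745 has no rational root and is therefore irreducible over Q (a degree-2 polynomial over a field is irreducible iff it has no root). Hence m_α(x) = x^2 - 745.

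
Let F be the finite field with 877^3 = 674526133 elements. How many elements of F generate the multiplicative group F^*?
There are φ(674526132) = 184757760 primitive elements

F_q^* is cyclic of order q - 1 = 674526132. A cyclic group of order m has exactly φ(m) generators. Here m = 674526132 = 2^2 · 3^2 · 7 · 37 · 73 · 991, so the number of primitive elements is φ(674526132) = 184757760.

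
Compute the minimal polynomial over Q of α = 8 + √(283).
m_α(x) = x^2 - 16x - 219

From α - 8 = √(283), squaring gives (α - 8)^2 = 283, i.e. α^2 - 16α + 64 = 283, so α^2 - 16α - 219 = 0. The discriminant of x^2 - 16x - 219 is (-16)^2 - 4·(-219) = 256 + 876 = 1132, and 4·(283) is not a perfect square in Q since 283 is squarefree and ≠ 1. Hence x^2 - 16x - 219 is irreducible over Q and is the minimal polynomial of α.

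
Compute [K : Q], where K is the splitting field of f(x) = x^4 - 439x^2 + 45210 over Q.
[K : Q] = 4

Solving the quadratic in x^2: x^2 = (439 ± √(439^2 - 4·45210))/2 = (439 ± √11881)/2 = (439 ± 109)/2, giving x^2 = 274 or x^2 = 165. So f(x) = (x^2 - 274)(x^2 - 165) and the roots of f are ±√274, ±√165. Hence the splitting field is K = Q(√274, √165). Since 274 and 165 are distinct squarefree integers > 1, their product 45210 is not a perfect square, so √165 ∉ Q(√274). By the tower law [K:Q] = [Q(√274,√165):Q(√274)] · [Q(√274):Q] = 2 · 2 = 4.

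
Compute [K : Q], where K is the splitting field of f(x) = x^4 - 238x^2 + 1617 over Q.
[K : Q] = 4

Solving the quadratic in x^2: x^2 = (238 ± √(238^2 - 4·1617))/2 = (238 ± √50176)/2 = (238 ± 224)/2, giving x^2 = 231 or x^2 = 7. So f(x) = (x^2 - 231)(x^2 - 7) and the roots of f are ±√231, ±√7. Hence the splitting field is K = Q(√231, √7). Since 231 and 7 are distinct squarefree integers > 1, their product 1617 is not a perfect square, so √7 ∉ Q(√231). By the tower law [K:Q] = [Q(√231,√7):Q(√231)] · [Q(√231):Q] = 2 · 2 = 4.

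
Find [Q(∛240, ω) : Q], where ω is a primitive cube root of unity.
[Q(∛240, ω) : Q] = 6

[Q(∛240):Q] = 3 (min poly x^3 - 240, irreducible since 240 is not a perfect cube). [Q(ω):Q] = 2 (min poly x^2 + x + 1). Since Q(∛240) ⊂ R and ω ∉ R, we have ω ∉ Q(∛240), so x^2 + x + 1 remains irreducible over Q(∛240) and [Q(∛240, ω) : Q(∛240)] = 2. By the tower law, [Q(∛240, ω) : Q] = 3 · 2 = 6. (In fact Q(∛240, ω) is the splitting field of x^3 - 240 over Q.)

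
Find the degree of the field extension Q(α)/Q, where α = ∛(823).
[Q(α):Q] = 3

The minimal polynomial of α is x^3 - 823, irreducible over Q since 823 is not a perfect cube (so x^3 - 823 has no rational root). Hence [Q(α):Q] = deg(m_α) = 3.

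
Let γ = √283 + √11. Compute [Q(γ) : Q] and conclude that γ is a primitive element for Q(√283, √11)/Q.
[Q(γ) : Q] = 4 (equivalently, Q(γ) = Q(√283, √11))

Obviously Q(γ) ⊆ Q(√283, √11), and [Q(√283, √11):Q] = 4 (since 283, 11 are distinct squarefree integers > 1 with 3113 not a perfect square). To show equality we compute the minimal polynomial of γ. From γ = √283 + √11: γ^2 = 283 + 2√(3113) + 11 = 294 + 2√(3113), so γ^2 - 294 = 2√(3113); squaring, (γ^2 - 294)^2 = 4·3113, i.e. γ^4 - 588γ^2 + 86436 - 12452 = 0, i.e. γ^4 - 588γ^2 + 73984 = 0. So γ is a root of x^4 - 588x^2 + 73984. This polynomial is irreducible over Q: it has no rational root (each ±√283 ± √11 is irrational), and any factorization into two quadratics over Q would force √(3113) ∈ Q (pairing opposite roots) or √283, √11 ∈ Q (other pairings), all impossible. Hence [Q(γ):Q] = 4 = [Q(√283, √11):Q], so Q(γ) = Q(√283, √11).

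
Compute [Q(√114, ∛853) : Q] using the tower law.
[Q(√114, ∛853) : Q] = 6

Let L = Q(√114, ∛853). Since Q(√114) ⊂ L and [Q(√114):Q] = 2, the tower law gives 2 | [L:Q]. Likewise Q(∛853) ⊂ L with [Q(∛853):Q] = 3 (because 853 is not a perfect cube), so 3 | [L:Q]. As gcd(2,3) = 1, [L:Q] is divisible by 6. Conversely L is generated over Q by √114 and ∛853, so [L:Q] ≤ 2·3 = 6. Therefore [Q(√114, ∛853) : Q] = 6.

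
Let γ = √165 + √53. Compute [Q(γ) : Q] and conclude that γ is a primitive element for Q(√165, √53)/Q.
[Q(γ) : Q] = 4 (equivalently, Q(γ) = Q(√165, √53))

Obviously Q(γ) ⊆ Q(√165, √53), and [Q(√165, √53):Q] = 4 (since 165, 53 are distinct squarefree integers > 1 with 8745 not a perfect square). To show equality we compute the minimal polynomial of γ. From γ = √165 + √53: γ^2 = 165 + 2√(8745) + 53 = 218 + 2√(8745), so γ^2 - 218 = 2√(8745); squaring, (γ^2 - 218)^2 = 4·8745, i.e. γ^4 - 436γ^2 + 47524 - 34980 = 0, i.e. γ^4 - 436γ^2 + 12544 = 0. So γ is a root of x^4 - 436x^2 + 12544. This polynomial is irreducible over Q: it has no rational root (each ±√165 ± √53 is irrational), and any factorization into two quadratics over Q would force √(8745) ∈ Q (pairing opposite roots) or √165, √53 ∈ Q (other pairings), all impossible. Hence [Q(γ):Q] = 4 = [Q(√165, √53):Q], so Q(γ) = Q(√165, √53).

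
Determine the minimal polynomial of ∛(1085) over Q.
m_α(x) = x^3 - 1085

α satisfies α^3 = 1085, so x^3 - 1085 annihilates α. By the rational root test, a rational root p/q (in lowest terms) of x^3 - 1085 would satisfy p^3 = 1085 q^3, forcing q = 1 and p^3 = 1085; but 1085 is not a perfect cube, contradiction. A monic cubic over Q with no rational root is irreducible (any nontrivial factorization would include a linear factor). Hence x^3 - 1085 is the minimal polynomial of α, and in particular [Q(α):Q] = 3.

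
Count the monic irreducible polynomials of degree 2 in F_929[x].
There are 431056 monic irreducible polynomials of degree 2 over F_929

Each element of F_{929^2} that lies in no proper subfield is a root of exactly one monic irreducible of degree 2 over F_929, and each such polynomial has 2 distinct roots in F_{929^2}. By Möbius inversion the count is N_929(2) = (1/2) Σ_{d|2} μ(2/d) · 929^d = (1/2)(μ(2)·929^1 + μ(1)·929^2) = 862112/2 = 431056.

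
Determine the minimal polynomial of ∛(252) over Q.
m_α(x) = x^3 - 252

α satisfies α^3 = 252, so x^3 - 252 annihilates α. By the rational root test, a rational root p/q (in lowest terms) of x^3 - 252 would satisfy p^3 = 252 q^3, forcing q = 1 and p^3 = 252; but 252 is not a perfect cube, contradiction. A monic cubic over Q with no rational root is irreducible (any nontrivial factorization would include a linear factor). Hence x^3 - 252 is the minimal polynomial of α, and in particular [Q(α):Q] = 3.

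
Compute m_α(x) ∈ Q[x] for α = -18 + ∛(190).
m_α(x) = x^3 + 54x^2 + 972x + 5642

Set β = α + 18 = ∛(190), so β^3 = 190. Then (α + 18)^3 - 190 = 0, i.e. α is a root of g(x) = (x + 18)^3 - 190 = x^3 + 54x^2 + 972x + 5642. Since g(x) = h(x + 18) where h(x) = x^3 - 190, and h is irreducible over Q (because 190 is not a perfect cube, so h has no rational root, and a monic cubic with no rational root is irreducible), g is also irreducible (irreducibility is preserved under the substitution x → x + 18). Hence m_α(x) = x^3 + 54x^2 + 972x + 5642.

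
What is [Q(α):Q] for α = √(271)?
[Q(α):Q] = 2

[Q(α):Q] equals the degree of the minimal polynomial of α. Here α^2 = 271 and x^2 - 271 is irreducible (d = 271 is squarefree, ≠ 1, hence not a square), so deg(m_α) = 2. Thus [Q(α):Q] = 2.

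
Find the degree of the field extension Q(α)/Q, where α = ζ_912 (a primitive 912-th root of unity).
[Q(α):Q] = 288

The minimal polynomial of ζ_912 over Q is the 912-th cyclotomic polynomial Φ_912(x), which is irreducible over Q and has degree φ(912) = 288. Hence [Q(α):Q] = φ(912) = 288.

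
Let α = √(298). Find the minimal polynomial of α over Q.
m_α(x) = x^2 - 298

α satisfies α^2 - 298 = 0, so x^2 - 298 annihilates α. Since d = 298 is squarefree and ≠ 1, it is not a perfect square in Q, so x^2 - 298 has no rational root and is therefore irreducible over Q (a degree-2 polynomial over a field is irreducible iff it has no root). Hence m_α(x) = x^2 - 298.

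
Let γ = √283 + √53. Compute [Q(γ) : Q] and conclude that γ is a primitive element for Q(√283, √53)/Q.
[Q(γ) : Q] = 4 (equivalently, Q(γ) = Q(√283, √53))

Obviously Q(γ) ⊆ Q(√283, √53), and [Q(√283, √53):Q] = 4 (since 283, 53 are distinct squarefree integers > 1 with 14999 not a perfect square). To show equality we compute the minimal polynomial of γ. From γ = √283 + √53: γ^2 = 283 + 2√(14999) + 53 = 336 + 2√(14999), so γ^2 - 336 = 2√(14999); squaring, (γ^2 - 336)^2 = 4·14999, i.e. γ^4 - 672γ^2 + 112896 - 59996 = 0, i.e. γ^4 - 672γ^2 + 52900 = 0. So γ is a root of x^4 - 672x^2 + 52900. This polynomial is irreducible over Q: it has no rational root (each ±√283 ± √53 is irrational), and any factorization into two quadratics over Q would force √(14999) ∈ Q (pairing opposite roots) or √283, √53 ∈ Q (other pairings), all impossible. Hence [Q(γ):Q] = 4 = [Q(√283, √53):Q], so Q(γ) = Q(√283, √53).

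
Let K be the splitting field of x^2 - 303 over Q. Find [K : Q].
[K : Q] = 2

f(x) = x^2 - 303 factors as (x - √303)(x + √303). The splitting field is K = Q(√303). Since 303 is squarefree and > 1, it is not a perfect square, so x^2 - 303 is irreducible over Q and [Q(√303) : Q] = 2. Hence [K : Q] = 2.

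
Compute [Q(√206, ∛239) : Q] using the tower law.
[Q(√206, ∛239) : Q] = 6

Let L = Q(√206, ∛239). Since Q(√206) ⊂ L and [Q(√206):Q] = 2, the tower law gives 2 | [L:Q]. Likewise Q(∛239) ⊂ L with [Q(∛239):Q] = 3 (because 239 is not a perfect cube), so 3 | [L:Q]. As gcd(2,3) = 1, [L:Q] is divisible by 6. Conversely L is generated over Q by √206 and ∛239, so [L:Q] ≤ 2·3 = 6. Therefore [Q(√206, ∛239) : Q] = 6.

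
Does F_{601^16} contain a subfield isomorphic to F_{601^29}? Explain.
No: F_{601^29} is not a subfield of F_{601^16}

F_{p^m} embeds in F_{p^n} iff m | n. Here 29 ∤ 16 (since 16 = 0·29 + 16 with remainder 16 ≠ 0), so F_{601^29} is not a subfield of F_{601^16}. Equivalently: if it were, the tower law would give 29 = [F_{601^29}:F_601] dividing [F_{601^16}:F_601] = 16, contradiction.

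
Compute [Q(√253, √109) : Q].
[Q(√253, √109) : Q] = 4

[Q(√253):Q] = 2 (min poly x^2 - 253, irreducible since 253 is squarefree > 1). For the top step, suppose √109 ∈ Q(√253), say √109 = c + d√253 with c, d ∈ Q. Squaring: 109 = c^2 + 253d^2 + 2cd√253. Since √253 ∉ Q this forces 2cd = 0. If d = 0 then √109 = c ∈ Q, contradicting 109 squarefree > 1. If c = 0 then 109 = 253d^2, so 253·109 = (253d)^2 is a perfect square in Q — but 253·109 = 27577 is not a perfect square (since 253 and 109 are distinct squarefree integers). Contradiction. Hence √109 ∉ Q(√253), so x^2 - 109 stays irreducible over Q(√253) and [Q(√253, √109) : Q(√253)] = 2. By the tower law, [Q(√253, √109) : Q] = 2 · 2 = 4.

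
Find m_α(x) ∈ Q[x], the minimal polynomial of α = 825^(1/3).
m_α(x) = x^3 - 825

α satisfies α^3 = 825, so x^3 - 825 annihilates α. By the rational root test, a rational root p/q (in lowest terms) of x^3 - 825 would satisfy p^3 = 825 q^3, forcing q = 1 and p^3 = 825; but 825 is not a perfect cube, contradiction. A monic cubic over Q with no rational root is irreducible (any nontrivial factorization would include a linear factor). Hence x^3 - 825 is the minimal polynomial of α, and in particular [Q(α):Q] = 3.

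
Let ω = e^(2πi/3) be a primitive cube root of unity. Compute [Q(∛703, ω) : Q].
[Q(∛703, ω) : Q] = 6

[Q(∛703):Q] = 3 (min poly x^3 - 703, irreducible since 703 is not a perfect cube). [Q(ω):Q] = 2 (min poly x^2 + x + 1). Since Q(∛703) ⊂ R and ω ∉ R, we have ω ∉ Q(∛703), so x^2 + x + 1 remains irreducible over Q(∛703) and [Q(∛703, ω) : Q(∛703)] = 2. By the tower law, [Q(∛703, ω) : Q] = 3 · 2 = 6. (In fact Q(∛703, ω) is the splitting field of x^3 - 703 over Q.)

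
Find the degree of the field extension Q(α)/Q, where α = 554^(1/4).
[Q(α):Q] = 4

α is a root of x^4 - 554. By Eisenstein's criterion at the prime p = 2 (which divides the constant term 554 but p^2 = 4 does not, since 554 is squarefree), x^4 - 554 is irreducible over Q. Hence [Q(α):Q] = 4.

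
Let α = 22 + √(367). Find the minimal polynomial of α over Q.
m_α(x) = x^2 - 44x + 117

From α - 22 = √(367), squaring gives (α - 22)^2 = 367, i.e. α^2 - 44α + 484 = 367, so α^2 - 44α + 117 = 0. The discriminant of x^2 - 44x + 117 is (-44)^2 - 4·(117) = 1936 - 468 = 1468, and 4·(367) is not a perfect square in Q since 367 is squarefree and ≠ 1. Hence x^2 - 44x + 117 is irreducible over Q and is the minimal polynomial of α.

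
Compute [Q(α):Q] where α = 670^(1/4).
[Q(α):Q] = 4

α is a root of x^4 - 670. By Eisenstein's criterion at the prime p = 2 (which divides the constant term 670 but p^2 = 4 does not, since 670 is squarefree), x^4 - 670 is irreducible over Q. Hence [Q(α):Q] = 4.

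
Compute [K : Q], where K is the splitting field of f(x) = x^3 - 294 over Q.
[K : Q] = 6

The roots of x^3 - 294 are ∛294, ω∛294, ω^2∛294 where ω = e^(2πi/3) is a primitive cube root of unity, so K = Q(∛294, ω). Now [Q(∛294):Q] = 3 (since 294 is not a perfect cube, x^3 - 294 is irreducible) and [Q(ω):Q] = 2. Both 2 and 3 divide [K:Q], and [K:Q] ≤ 3·2 = 6, so [K:Q] = 6. (Equivalently: Q(∛294) ⊂ R but ω ∉ R, so [K : Q(∛294)] = 2.)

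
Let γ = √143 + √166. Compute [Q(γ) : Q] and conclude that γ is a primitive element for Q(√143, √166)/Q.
[Q(γ) : Q] = 4 (equivalently, Q(γ) = Q(√143, √166))

Obviously Q(γ) ⊆ Q(√143, √166), and [Q(√143, √166):Q] = 4 (since 143, 166 are distinct squarefree integers > 1 with 23738 not a perfect square). To show equality we compute the minimal polynomial of γ. From γ = √143 + √166: γ^2 = 143 + 2√(23738) + 166 = 309 + 2√(23738), so γ^2 - 309 = 2√(23738); squaring, (γ^2 - 309)^2 = 4·23738, i.e. γ^4 - 618γ^2 + 95481 - 94952 = 0, i.e. γ^4 - 618γ^2 + 529 = 0. So γ is a root of x^4 - 618x^2 + 529. This polynomial is irreducible over Q: it has no rational root (each ±√143 ± √166 is irrational), and any factorization into two quadratics over Q would force √(23738) ∈ Q (pairing opposite roots) or √143, √166 ∈ Q (other pairings), all impossible. Hence [Q(γ):Q] = 4 = [Q(√143, √166):Q], so Q(γ) = Q(√143, √166).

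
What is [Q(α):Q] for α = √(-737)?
[Q(α):Q] = 2

[Q(α):Q] equals the degree of the minimal polynomial of α. Here α^2 = -737 and x^2 + 737 is irreducible (d = -737 is squarefree, ≠ 1, hence not a square), so deg(m_α) = 2. Thus [Q(α):Q] = 2.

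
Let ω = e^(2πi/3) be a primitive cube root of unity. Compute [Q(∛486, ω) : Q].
[Q(∛486, ω) : Q] = 6

[Q(∛486):Q] = 3 (min poly x^3 - 486, irreducible since 486 is not a perfect cube). [Q(ω):Q] = 2 (min poly x^2 + x + 1). Since Q(∛486) ⊂ R and ω ∉ R, we have ω ∉ Q(∛486), so x^2 + x + 1 remains irreducible over Q(∛486) and [Q(∛486, ω) : Q(∛486)] = 2. By the tower law, [Q(∛486, ω) : Q] = 3 · 2 = 6. (In fact Q(∛486, ω) is the splitting field of x^3 - 486 over Q.)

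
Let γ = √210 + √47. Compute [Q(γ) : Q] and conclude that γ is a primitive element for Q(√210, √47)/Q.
[Q(γ) : Q] = 4 (equivalently, Q(γ) = Q(√210, √47))

Obviously Q(γ) ⊆ Q(√210, √47), and [Q(√210, √47):Q] = 4 (since 210, 47 are distinct squarefree integers > 1 with 9870 not a perfect square). To show equality we compute the minimal polynomial of γ. From γ = √210 + √47: γ^2 = 210 + 2√(9870) + 47 = 257 + 2√(9870), so γ^2 - 257 = 2√(9870); squaring, (γ^2 - 257)^2 = 4·9870, i.e. γ^4 - 514γ^2 + 66049 - 39480 = 0, i.e. γ^4 - 514γ^2 + 26569 = 0. So γ is a root of x^4 - 514x^2 + 26569. This polynomial is irreducible over Q: it has no rational root (each ±√210 ± √47 is irrational), and any factorization into two quadratics over Q would force √(9870) ∈ Q (pairing opposite roots) or √210, √47 ∈ Q (other pairings), all impossible. Hence [Q(γ):Q] = 4 = [Q(√210, √47):Q], so Q(γ) = Q(√210, √47).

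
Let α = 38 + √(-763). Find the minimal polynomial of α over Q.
m_α(x) = x^2 - 76x + 2207

From α - 38 = √(-763), squaring gives (α - 38)^2 = -763, i.e. α^2 - 76α + 1444 = -763, so α^2 - 76α + 2207 = 0. The discriminant of x^2 - 76x + 2207 is (-76)^2 - 4·(2207) = 5776 - 8828 = -3052, and 4·(-763) is not a perfect square in Q since -763 is squarefree and ≠ 1. Hence x^2 - 76x + 2207 is irreducible over Q and is the minimal polynomial of α.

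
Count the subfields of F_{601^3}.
F_{601^3} has 2 subfields

The subfields of F_{p^n} are exactly the fields F_{p^d} for d | n (each is the fixed field of the unique index-d subgroup of Gal(F_{p^n}/F_p) ≅ Z/nZ). The divisors of n = 3 are {1, 3}, giving 2 subfields: F_{601^1}, F_{601^3}.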